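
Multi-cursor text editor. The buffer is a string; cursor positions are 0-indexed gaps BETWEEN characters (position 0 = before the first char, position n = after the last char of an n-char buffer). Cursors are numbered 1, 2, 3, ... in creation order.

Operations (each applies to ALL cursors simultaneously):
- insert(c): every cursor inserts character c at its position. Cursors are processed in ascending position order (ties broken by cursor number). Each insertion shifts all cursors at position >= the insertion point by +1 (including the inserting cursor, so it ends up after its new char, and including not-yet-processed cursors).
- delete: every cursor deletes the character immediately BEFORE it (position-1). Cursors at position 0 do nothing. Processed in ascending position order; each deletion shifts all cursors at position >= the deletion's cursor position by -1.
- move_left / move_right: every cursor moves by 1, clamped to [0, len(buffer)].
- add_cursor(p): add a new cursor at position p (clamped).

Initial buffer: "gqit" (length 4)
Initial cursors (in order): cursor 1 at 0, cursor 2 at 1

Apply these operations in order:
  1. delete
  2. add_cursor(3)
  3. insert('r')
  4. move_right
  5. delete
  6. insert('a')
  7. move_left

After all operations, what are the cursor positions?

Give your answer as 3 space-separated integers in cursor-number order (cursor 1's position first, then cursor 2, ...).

After op 1 (delete): buffer="qit" (len 3), cursors c1@0 c2@0, authorship ...
After op 2 (add_cursor(3)): buffer="qit" (len 3), cursors c1@0 c2@0 c3@3, authorship ...
After op 3 (insert('r')): buffer="rrqitr" (len 6), cursors c1@2 c2@2 c3@6, authorship 12...3
After op 4 (move_right): buffer="rrqitr" (len 6), cursors c1@3 c2@3 c3@6, authorship 12...3
After op 5 (delete): buffer="rit" (len 3), cursors c1@1 c2@1 c3@3, authorship 1..
After op 6 (insert('a')): buffer="raaita" (len 6), cursors c1@3 c2@3 c3@6, authorship 112..3
After op 7 (move_left): buffer="raaita" (len 6), cursors c1@2 c2@2 c3@5, authorship 112..3

Answer: 2 2 5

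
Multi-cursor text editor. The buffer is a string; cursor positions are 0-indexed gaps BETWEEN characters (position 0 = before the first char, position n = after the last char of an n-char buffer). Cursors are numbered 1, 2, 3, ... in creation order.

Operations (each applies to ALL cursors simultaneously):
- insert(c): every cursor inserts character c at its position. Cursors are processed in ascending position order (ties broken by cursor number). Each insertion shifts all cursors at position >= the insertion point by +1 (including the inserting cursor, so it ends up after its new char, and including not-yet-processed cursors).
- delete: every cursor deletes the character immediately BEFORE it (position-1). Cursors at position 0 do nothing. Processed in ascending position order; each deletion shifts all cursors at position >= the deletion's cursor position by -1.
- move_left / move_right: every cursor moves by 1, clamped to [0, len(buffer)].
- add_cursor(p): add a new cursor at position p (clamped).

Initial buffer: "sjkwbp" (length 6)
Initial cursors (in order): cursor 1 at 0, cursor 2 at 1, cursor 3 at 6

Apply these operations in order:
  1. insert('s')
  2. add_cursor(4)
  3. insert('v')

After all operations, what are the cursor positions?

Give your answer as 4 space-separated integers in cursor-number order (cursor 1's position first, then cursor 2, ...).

Answer: 2 5 13 7

Derivation:
After op 1 (insert('s')): buffer="sssjkwbps" (len 9), cursors c1@1 c2@3 c3@9, authorship 1.2.....3
After op 2 (add_cursor(4)): buffer="sssjkwbps" (len 9), cursors c1@1 c2@3 c4@4 c3@9, authorship 1.2.....3
After op 3 (insert('v')): buffer="svssvjvkwbpsv" (len 13), cursors c1@2 c2@5 c4@7 c3@13, authorship 11.22.4....33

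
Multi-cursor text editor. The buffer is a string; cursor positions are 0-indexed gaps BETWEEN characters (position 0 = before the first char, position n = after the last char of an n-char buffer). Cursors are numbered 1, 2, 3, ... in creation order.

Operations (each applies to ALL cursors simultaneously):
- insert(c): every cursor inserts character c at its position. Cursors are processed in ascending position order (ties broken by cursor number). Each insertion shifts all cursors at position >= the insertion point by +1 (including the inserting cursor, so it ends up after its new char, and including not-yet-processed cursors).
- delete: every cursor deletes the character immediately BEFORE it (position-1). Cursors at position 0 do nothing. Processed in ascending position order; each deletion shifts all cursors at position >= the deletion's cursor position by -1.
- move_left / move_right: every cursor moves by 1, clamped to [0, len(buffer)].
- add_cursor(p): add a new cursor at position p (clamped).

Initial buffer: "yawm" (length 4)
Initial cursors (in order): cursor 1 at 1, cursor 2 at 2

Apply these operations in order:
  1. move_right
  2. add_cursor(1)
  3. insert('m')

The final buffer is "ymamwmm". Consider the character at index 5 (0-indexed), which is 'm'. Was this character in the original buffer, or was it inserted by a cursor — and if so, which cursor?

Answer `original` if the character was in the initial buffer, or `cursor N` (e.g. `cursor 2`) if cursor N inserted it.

Answer: cursor 2

Derivation:
After op 1 (move_right): buffer="yawm" (len 4), cursors c1@2 c2@3, authorship ....
After op 2 (add_cursor(1)): buffer="yawm" (len 4), cursors c3@1 c1@2 c2@3, authorship ....
After op 3 (insert('m')): buffer="ymamwmm" (len 7), cursors c3@2 c1@4 c2@6, authorship .3.1.2.
Authorship (.=original, N=cursor N): . 3 . 1 . 2 .
Index 5: author = 2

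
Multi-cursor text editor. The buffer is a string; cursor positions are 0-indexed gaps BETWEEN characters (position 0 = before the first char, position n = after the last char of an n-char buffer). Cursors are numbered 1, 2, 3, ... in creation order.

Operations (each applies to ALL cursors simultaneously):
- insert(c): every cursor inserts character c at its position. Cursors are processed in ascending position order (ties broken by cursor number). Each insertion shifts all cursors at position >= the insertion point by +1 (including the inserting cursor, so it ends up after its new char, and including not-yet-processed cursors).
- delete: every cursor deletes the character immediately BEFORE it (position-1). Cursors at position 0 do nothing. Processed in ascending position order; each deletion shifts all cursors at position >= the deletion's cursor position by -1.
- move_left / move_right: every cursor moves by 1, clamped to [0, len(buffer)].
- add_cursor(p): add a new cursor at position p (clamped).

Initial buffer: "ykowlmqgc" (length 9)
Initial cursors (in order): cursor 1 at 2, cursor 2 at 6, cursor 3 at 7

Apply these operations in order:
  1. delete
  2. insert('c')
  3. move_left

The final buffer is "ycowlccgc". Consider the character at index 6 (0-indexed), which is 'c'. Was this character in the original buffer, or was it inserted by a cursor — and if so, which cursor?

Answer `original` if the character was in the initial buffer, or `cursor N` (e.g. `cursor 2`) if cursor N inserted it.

After op 1 (delete): buffer="yowlgc" (len 6), cursors c1@1 c2@4 c3@4, authorship ......
After op 2 (insert('c')): buffer="ycowlccgc" (len 9), cursors c1@2 c2@7 c3@7, authorship .1...23..
After op 3 (move_left): buffer="ycowlccgc" (len 9), cursors c1@1 c2@6 c3@6, authorship .1...23..
Authorship (.=original, N=cursor N): . 1 . . . 2 3 . .
Index 6: author = 3

Answer: cursor 3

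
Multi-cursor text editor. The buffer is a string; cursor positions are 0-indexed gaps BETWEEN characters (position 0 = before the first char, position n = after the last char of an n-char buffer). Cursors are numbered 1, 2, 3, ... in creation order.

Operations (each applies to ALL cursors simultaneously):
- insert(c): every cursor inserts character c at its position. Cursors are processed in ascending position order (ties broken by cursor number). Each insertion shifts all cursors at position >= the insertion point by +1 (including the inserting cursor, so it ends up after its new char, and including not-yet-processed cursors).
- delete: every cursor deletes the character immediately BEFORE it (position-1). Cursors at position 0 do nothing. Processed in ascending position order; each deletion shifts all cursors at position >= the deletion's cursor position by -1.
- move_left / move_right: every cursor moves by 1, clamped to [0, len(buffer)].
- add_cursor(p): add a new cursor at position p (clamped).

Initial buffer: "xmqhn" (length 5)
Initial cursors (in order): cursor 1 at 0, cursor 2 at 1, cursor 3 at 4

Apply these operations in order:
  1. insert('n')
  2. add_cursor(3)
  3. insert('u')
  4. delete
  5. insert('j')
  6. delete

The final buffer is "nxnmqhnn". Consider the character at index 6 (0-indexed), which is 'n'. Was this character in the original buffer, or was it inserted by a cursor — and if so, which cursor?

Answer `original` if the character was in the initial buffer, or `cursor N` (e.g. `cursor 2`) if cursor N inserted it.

After op 1 (insert('n')): buffer="nxnmqhnn" (len 8), cursors c1@1 c2@3 c3@7, authorship 1.2...3.
After op 2 (add_cursor(3)): buffer="nxnmqhnn" (len 8), cursors c1@1 c2@3 c4@3 c3@7, authorship 1.2...3.
After op 3 (insert('u')): buffer="nuxnuumqhnun" (len 12), cursors c1@2 c2@6 c4@6 c3@11, authorship 11.224...33.
After op 4 (delete): buffer="nxnmqhnn" (len 8), cursors c1@1 c2@3 c4@3 c3@7, authorship 1.2...3.
After op 5 (insert('j')): buffer="njxnjjmqhnjn" (len 12), cursors c1@2 c2@6 c4@6 c3@11, authorship 11.224...33.
After op 6 (delete): buffer="nxnmqhnn" (len 8), cursors c1@1 c2@3 c4@3 c3@7, authorship 1.2...3.
Authorship (.=original, N=cursor N): 1 . 2 . . . 3 .
Index 6: author = 3

Answer: cursor 3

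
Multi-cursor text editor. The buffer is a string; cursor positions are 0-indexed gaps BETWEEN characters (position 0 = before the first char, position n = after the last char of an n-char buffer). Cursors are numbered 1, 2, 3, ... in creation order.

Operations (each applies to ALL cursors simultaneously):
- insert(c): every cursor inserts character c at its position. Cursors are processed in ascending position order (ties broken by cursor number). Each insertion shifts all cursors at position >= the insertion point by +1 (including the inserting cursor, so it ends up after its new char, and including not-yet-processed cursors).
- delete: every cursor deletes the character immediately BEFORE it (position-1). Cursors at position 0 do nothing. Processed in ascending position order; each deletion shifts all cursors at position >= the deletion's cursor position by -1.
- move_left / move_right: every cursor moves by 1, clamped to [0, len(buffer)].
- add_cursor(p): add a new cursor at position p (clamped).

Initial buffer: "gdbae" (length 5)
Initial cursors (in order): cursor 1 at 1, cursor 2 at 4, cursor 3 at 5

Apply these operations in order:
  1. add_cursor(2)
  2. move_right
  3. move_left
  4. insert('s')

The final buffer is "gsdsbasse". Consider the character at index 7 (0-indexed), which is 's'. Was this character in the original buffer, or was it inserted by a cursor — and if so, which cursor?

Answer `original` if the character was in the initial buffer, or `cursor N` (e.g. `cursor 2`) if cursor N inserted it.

After op 1 (add_cursor(2)): buffer="gdbae" (len 5), cursors c1@1 c4@2 c2@4 c3@5, authorship .....
After op 2 (move_right): buffer="gdbae" (len 5), cursors c1@2 c4@3 c2@5 c3@5, authorship .....
After op 3 (move_left): buffer="gdbae" (len 5), cursors c1@1 c4@2 c2@4 c3@4, authorship .....
After op 4 (insert('s')): buffer="gsdsbasse" (len 9), cursors c1@2 c4@4 c2@8 c3@8, authorship .1.4..23.
Authorship (.=original, N=cursor N): . 1 . 4 . . 2 3 .
Index 7: author = 3

Answer: cursor 3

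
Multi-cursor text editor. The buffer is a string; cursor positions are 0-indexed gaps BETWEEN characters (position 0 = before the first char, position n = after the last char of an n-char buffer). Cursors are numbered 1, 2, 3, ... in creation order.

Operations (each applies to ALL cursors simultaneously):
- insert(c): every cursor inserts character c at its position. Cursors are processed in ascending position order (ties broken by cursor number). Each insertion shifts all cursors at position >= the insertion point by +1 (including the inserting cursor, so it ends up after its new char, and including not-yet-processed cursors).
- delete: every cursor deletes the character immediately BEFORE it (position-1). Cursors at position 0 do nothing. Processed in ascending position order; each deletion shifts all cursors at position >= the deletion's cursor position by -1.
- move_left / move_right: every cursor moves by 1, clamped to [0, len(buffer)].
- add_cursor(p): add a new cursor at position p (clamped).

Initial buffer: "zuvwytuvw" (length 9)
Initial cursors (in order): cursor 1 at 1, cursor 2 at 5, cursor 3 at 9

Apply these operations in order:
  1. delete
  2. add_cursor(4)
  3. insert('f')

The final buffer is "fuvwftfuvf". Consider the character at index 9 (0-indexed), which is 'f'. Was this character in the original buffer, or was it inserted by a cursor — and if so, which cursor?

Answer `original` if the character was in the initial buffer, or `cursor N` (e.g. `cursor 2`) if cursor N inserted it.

Answer: cursor 3

Derivation:
After op 1 (delete): buffer="uvwtuv" (len 6), cursors c1@0 c2@3 c3@6, authorship ......
After op 2 (add_cursor(4)): buffer="uvwtuv" (len 6), cursors c1@0 c2@3 c4@4 c3@6, authorship ......
After op 3 (insert('f')): buffer="fuvwftfuvf" (len 10), cursors c1@1 c2@5 c4@7 c3@10, authorship 1...2.4..3
Authorship (.=original, N=cursor N): 1 . . . 2 . 4 . . 3
Index 9: author = 3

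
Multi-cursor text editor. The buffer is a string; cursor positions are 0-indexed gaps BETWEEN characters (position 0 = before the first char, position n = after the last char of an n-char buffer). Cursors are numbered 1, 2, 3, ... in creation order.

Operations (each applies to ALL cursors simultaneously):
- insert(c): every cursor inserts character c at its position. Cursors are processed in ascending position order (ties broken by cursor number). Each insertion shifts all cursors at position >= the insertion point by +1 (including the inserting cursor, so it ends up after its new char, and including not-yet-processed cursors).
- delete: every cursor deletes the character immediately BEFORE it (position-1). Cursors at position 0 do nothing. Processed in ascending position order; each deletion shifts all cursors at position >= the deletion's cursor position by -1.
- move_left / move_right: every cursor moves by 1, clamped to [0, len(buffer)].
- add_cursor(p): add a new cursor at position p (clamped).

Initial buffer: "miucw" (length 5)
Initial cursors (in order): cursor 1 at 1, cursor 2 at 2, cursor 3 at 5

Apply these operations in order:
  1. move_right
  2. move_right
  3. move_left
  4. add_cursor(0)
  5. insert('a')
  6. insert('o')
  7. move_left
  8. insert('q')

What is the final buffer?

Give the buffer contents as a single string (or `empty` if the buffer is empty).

After op 1 (move_right): buffer="miucw" (len 5), cursors c1@2 c2@3 c3@5, authorship .....
After op 2 (move_right): buffer="miucw" (len 5), cursors c1@3 c2@4 c3@5, authorship .....
After op 3 (move_left): buffer="miucw" (len 5), cursors c1@2 c2@3 c3@4, authorship .....
After op 4 (add_cursor(0)): buffer="miucw" (len 5), cursors c4@0 c1@2 c2@3 c3@4, authorship .....
After op 5 (insert('a')): buffer="amiauacaw" (len 9), cursors c4@1 c1@4 c2@6 c3@8, authorship 4..1.2.3.
After op 6 (insert('o')): buffer="aomiaouaocaow" (len 13), cursors c4@2 c1@6 c2@9 c3@12, authorship 44..11.22.33.
After op 7 (move_left): buffer="aomiaouaocaow" (len 13), cursors c4@1 c1@5 c2@8 c3@11, authorship 44..11.22.33.
After op 8 (insert('q')): buffer="aqomiaqouaqocaqow" (len 17), cursors c4@2 c1@7 c2@11 c3@15, authorship 444..111.222.333.

Answer: aqomiaqouaqocaqow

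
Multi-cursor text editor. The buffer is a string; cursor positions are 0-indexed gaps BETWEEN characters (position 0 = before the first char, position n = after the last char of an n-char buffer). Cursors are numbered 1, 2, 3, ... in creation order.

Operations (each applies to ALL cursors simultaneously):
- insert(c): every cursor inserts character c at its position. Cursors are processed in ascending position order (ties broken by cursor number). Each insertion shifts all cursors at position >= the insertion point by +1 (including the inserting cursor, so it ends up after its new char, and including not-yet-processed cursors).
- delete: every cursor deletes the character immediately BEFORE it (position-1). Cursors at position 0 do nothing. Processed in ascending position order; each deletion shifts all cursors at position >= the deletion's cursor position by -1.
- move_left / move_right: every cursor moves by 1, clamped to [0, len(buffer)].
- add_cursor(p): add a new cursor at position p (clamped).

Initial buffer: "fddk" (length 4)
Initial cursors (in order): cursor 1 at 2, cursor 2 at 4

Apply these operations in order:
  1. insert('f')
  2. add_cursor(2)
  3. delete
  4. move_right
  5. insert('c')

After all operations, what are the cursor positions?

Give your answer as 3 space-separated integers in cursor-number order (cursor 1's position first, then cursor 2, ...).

After op 1 (insert('f')): buffer="fdfdkf" (len 6), cursors c1@3 c2@6, authorship ..1..2
After op 2 (add_cursor(2)): buffer="fdfdkf" (len 6), cursors c3@2 c1@3 c2@6, authorship ..1..2
After op 3 (delete): buffer="fdk" (len 3), cursors c1@1 c3@1 c2@3, authorship ...
After op 4 (move_right): buffer="fdk" (len 3), cursors c1@2 c3@2 c2@3, authorship ...
After op 5 (insert('c')): buffer="fdcckc" (len 6), cursors c1@4 c3@4 c2@6, authorship ..13.2

Answer: 4 6 4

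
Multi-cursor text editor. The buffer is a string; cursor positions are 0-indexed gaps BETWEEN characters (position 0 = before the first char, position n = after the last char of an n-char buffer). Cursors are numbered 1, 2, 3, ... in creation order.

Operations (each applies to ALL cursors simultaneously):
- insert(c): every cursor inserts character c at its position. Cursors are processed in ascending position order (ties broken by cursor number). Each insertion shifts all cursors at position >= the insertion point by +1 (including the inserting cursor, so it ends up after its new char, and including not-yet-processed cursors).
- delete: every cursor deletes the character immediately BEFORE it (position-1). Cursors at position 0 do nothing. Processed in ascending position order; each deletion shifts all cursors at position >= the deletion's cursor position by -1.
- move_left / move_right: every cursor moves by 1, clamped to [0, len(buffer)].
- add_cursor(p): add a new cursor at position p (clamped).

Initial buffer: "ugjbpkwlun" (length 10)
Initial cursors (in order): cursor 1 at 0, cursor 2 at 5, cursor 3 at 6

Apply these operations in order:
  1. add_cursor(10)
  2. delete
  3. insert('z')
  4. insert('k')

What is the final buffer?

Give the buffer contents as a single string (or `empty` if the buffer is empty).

Answer: zkugjbzzkkwluzk

Derivation:
After op 1 (add_cursor(10)): buffer="ugjbpkwlun" (len 10), cursors c1@0 c2@5 c3@6 c4@10, authorship ..........
After op 2 (delete): buffer="ugjbwlu" (len 7), cursors c1@0 c2@4 c3@4 c4@7, authorship .......
After op 3 (insert('z')): buffer="zugjbzzwluz" (len 11), cursors c1@1 c2@7 c3@7 c4@11, authorship 1....23...4
After op 4 (insert('k')): buffer="zkugjbzzkkwluzk" (len 15), cursors c1@2 c2@10 c3@10 c4@15, authorship 11....2323...44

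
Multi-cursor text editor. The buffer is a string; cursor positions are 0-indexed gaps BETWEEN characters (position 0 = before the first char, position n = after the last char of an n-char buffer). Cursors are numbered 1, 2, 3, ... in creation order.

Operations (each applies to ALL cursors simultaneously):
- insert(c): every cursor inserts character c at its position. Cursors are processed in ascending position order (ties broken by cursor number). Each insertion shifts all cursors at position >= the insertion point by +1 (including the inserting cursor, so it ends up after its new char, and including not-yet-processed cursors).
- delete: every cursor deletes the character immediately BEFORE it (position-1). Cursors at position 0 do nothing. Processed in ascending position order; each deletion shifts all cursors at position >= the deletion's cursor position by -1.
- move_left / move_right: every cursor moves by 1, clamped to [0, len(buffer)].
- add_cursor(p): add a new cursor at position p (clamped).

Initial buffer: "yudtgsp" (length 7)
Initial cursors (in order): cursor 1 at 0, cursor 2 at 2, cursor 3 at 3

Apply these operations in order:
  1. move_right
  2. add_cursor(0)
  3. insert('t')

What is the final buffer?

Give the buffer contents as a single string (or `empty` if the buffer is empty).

After op 1 (move_right): buffer="yudtgsp" (len 7), cursors c1@1 c2@3 c3@4, authorship .......
After op 2 (add_cursor(0)): buffer="yudtgsp" (len 7), cursors c4@0 c1@1 c2@3 c3@4, authorship .......
After op 3 (insert('t')): buffer="tytudtttgsp" (len 11), cursors c4@1 c1@3 c2@6 c3@8, authorship 4.1..2.3...

Answer: tytudtttgsp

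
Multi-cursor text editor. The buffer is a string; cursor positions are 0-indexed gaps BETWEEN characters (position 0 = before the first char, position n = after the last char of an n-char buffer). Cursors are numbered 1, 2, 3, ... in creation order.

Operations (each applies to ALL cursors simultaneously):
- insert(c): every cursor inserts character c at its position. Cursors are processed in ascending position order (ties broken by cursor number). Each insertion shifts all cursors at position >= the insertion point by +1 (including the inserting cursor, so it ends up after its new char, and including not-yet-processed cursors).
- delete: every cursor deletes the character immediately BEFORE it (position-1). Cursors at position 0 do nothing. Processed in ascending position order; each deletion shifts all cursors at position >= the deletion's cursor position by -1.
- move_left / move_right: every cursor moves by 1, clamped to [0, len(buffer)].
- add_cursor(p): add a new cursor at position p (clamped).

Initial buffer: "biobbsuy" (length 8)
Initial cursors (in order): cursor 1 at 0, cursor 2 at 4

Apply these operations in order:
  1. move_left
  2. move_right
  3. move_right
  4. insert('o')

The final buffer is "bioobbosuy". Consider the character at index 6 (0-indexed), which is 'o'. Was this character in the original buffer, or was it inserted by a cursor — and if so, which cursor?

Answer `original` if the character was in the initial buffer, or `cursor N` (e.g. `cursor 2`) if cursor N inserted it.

After op 1 (move_left): buffer="biobbsuy" (len 8), cursors c1@0 c2@3, authorship ........
After op 2 (move_right): buffer="biobbsuy" (len 8), cursors c1@1 c2@4, authorship ........
After op 3 (move_right): buffer="biobbsuy" (len 8), cursors c1@2 c2@5, authorship ........
After op 4 (insert('o')): buffer="bioobbosuy" (len 10), cursors c1@3 c2@7, authorship ..1...2...
Authorship (.=original, N=cursor N): . . 1 . . . 2 . . .
Index 6: author = 2

Answer: cursor 2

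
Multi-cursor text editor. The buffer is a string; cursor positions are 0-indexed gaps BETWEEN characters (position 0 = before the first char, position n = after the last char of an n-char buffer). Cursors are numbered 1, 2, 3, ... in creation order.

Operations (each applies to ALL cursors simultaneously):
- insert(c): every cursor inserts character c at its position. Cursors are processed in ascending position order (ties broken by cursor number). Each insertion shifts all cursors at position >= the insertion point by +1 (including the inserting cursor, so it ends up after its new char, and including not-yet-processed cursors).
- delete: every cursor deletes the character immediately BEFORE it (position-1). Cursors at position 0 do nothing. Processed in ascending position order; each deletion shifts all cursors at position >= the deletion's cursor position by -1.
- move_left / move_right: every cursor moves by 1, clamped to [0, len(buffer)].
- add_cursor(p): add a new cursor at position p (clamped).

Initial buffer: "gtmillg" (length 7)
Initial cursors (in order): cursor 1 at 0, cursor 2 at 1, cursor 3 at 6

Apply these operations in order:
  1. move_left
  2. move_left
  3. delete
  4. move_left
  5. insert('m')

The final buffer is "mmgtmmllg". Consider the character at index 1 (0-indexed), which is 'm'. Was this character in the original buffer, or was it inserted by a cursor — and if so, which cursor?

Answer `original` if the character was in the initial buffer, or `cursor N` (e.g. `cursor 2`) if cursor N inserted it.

After op 1 (move_left): buffer="gtmillg" (len 7), cursors c1@0 c2@0 c3@5, authorship .......
After op 2 (move_left): buffer="gtmillg" (len 7), cursors c1@0 c2@0 c3@4, authorship .......
After op 3 (delete): buffer="gtmllg" (len 6), cursors c1@0 c2@0 c3@3, authorship ......
After op 4 (move_left): buffer="gtmllg" (len 6), cursors c1@0 c2@0 c3@2, authorship ......
After op 5 (insert('m')): buffer="mmgtmmllg" (len 9), cursors c1@2 c2@2 c3@5, authorship 12..3....
Authorship (.=original, N=cursor N): 1 2 . . 3 . . . .
Index 1: author = 2

Answer: cursor 2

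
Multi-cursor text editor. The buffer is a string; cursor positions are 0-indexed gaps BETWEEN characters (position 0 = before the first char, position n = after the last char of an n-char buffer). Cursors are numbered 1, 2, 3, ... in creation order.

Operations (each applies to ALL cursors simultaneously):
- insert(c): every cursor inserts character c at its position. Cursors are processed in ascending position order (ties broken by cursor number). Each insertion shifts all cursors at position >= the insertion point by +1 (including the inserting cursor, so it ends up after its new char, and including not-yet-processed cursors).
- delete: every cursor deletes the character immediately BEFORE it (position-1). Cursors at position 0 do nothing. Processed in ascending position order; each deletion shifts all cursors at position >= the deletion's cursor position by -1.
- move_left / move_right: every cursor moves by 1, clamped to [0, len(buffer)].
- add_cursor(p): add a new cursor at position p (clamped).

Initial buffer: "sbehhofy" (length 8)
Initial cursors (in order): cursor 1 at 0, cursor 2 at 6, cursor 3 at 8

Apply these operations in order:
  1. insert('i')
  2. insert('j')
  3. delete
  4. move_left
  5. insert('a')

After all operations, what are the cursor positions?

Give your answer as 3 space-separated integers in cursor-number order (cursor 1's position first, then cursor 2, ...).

After op 1 (insert('i')): buffer="isbehhoifyi" (len 11), cursors c1@1 c2@8 c3@11, authorship 1......2..3
After op 2 (insert('j')): buffer="ijsbehhoijfyij" (len 14), cursors c1@2 c2@10 c3@14, authorship 11......22..33
After op 3 (delete): buffer="isbehhoifyi" (len 11), cursors c1@1 c2@8 c3@11, authorship 1......2..3
After op 4 (move_left): buffer="isbehhoifyi" (len 11), cursors c1@0 c2@7 c3@10, authorship 1......2..3
After op 5 (insert('a')): buffer="aisbehhoaifyai" (len 14), cursors c1@1 c2@9 c3@13, authorship 11......22..33

Answer: 1 9 13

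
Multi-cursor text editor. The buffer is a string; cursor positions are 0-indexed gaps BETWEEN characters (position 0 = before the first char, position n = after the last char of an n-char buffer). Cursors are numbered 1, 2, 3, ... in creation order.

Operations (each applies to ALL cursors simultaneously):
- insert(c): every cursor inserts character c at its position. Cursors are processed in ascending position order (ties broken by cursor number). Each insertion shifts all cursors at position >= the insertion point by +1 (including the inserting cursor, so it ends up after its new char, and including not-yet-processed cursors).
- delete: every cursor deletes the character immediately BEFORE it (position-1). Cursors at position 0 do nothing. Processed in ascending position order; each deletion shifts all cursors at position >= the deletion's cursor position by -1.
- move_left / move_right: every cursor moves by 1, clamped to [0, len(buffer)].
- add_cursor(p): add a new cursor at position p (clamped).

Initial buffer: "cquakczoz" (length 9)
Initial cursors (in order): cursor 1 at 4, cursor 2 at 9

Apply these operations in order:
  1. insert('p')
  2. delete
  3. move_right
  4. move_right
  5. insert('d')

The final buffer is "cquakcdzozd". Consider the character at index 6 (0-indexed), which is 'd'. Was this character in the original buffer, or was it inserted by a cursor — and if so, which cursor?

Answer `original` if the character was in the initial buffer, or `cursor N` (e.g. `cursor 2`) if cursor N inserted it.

Answer: cursor 1

Derivation:
After op 1 (insert('p')): buffer="cquapkczozp" (len 11), cursors c1@5 c2@11, authorship ....1.....2
After op 2 (delete): buffer="cquakczoz" (len 9), cursors c1@4 c2@9, authorship .........
After op 3 (move_right): buffer="cquakczoz" (len 9), cursors c1@5 c2@9, authorship .........
After op 4 (move_right): buffer="cquakczoz" (len 9), cursors c1@6 c2@9, authorship .........
After op 5 (insert('d')): buffer="cquakcdzozd" (len 11), cursors c1@7 c2@11, authorship ......1...2
Authorship (.=original, N=cursor N): . . . . . . 1 . . . 2
Index 6: author = 1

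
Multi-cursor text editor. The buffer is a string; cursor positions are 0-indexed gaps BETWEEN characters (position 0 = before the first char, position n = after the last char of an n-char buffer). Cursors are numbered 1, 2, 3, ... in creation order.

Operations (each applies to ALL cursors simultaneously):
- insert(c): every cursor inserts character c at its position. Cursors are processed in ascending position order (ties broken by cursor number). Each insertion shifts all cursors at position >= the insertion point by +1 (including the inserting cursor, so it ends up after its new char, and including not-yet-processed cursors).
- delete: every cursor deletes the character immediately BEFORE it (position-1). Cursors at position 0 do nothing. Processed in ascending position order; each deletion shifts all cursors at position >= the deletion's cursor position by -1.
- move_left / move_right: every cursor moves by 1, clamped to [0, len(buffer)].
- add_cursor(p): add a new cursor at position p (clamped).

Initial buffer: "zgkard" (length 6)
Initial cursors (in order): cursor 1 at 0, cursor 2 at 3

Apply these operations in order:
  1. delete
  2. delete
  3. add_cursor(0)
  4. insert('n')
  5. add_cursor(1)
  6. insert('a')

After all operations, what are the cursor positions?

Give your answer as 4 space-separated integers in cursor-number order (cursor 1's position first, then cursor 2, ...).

Answer: 5 8 5 2

Derivation:
After op 1 (delete): buffer="zgard" (len 5), cursors c1@0 c2@2, authorship .....
After op 2 (delete): buffer="zard" (len 4), cursors c1@0 c2@1, authorship ....
After op 3 (add_cursor(0)): buffer="zard" (len 4), cursors c1@0 c3@0 c2@1, authorship ....
After op 4 (insert('n')): buffer="nnznard" (len 7), cursors c1@2 c3@2 c2@4, authorship 13.2...
After op 5 (add_cursor(1)): buffer="nnznard" (len 7), cursors c4@1 c1@2 c3@2 c2@4, authorship 13.2...
After op 6 (insert('a')): buffer="nanaaznaard" (len 11), cursors c4@2 c1@5 c3@5 c2@8, authorship 14313.22...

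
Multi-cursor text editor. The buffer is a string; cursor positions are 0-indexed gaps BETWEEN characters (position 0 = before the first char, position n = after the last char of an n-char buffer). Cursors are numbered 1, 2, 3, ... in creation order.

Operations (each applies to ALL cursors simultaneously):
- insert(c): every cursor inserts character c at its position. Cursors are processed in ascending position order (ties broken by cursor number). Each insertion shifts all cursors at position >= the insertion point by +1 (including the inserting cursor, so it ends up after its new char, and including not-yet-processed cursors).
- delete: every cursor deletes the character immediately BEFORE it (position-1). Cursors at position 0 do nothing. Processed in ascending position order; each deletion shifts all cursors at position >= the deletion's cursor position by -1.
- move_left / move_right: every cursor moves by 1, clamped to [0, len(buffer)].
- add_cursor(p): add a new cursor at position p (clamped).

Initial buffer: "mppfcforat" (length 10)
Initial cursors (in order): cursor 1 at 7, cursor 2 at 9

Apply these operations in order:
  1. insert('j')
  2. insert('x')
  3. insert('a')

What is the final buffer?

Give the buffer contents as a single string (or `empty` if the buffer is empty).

Answer: mppfcfojxarajxat

Derivation:
After op 1 (insert('j')): buffer="mppfcfojrajt" (len 12), cursors c1@8 c2@11, authorship .......1..2.
After op 2 (insert('x')): buffer="mppfcfojxrajxt" (len 14), cursors c1@9 c2@13, authorship .......11..22.
After op 3 (insert('a')): buffer="mppfcfojxarajxat" (len 16), cursors c1@10 c2@15, authorship .......111..222.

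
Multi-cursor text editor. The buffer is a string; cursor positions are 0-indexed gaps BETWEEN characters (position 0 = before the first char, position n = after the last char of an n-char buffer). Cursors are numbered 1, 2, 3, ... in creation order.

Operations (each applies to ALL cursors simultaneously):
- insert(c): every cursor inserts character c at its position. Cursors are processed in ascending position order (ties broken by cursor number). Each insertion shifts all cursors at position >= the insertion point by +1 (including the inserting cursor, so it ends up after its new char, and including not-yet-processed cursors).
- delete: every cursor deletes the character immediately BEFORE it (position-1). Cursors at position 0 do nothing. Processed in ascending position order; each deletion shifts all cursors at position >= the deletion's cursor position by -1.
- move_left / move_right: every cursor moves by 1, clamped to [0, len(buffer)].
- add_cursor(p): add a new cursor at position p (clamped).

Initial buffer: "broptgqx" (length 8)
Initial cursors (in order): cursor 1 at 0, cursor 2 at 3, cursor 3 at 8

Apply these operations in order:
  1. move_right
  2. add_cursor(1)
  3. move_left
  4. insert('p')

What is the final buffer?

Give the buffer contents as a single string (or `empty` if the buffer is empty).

After op 1 (move_right): buffer="broptgqx" (len 8), cursors c1@1 c2@4 c3@8, authorship ........
After op 2 (add_cursor(1)): buffer="broptgqx" (len 8), cursors c1@1 c4@1 c2@4 c3@8, authorship ........
After op 3 (move_left): buffer="broptgqx" (len 8), cursors c1@0 c4@0 c2@3 c3@7, authorship ........
After op 4 (insert('p')): buffer="ppbropptgqpx" (len 12), cursors c1@2 c4@2 c2@6 c3@11, authorship 14...2....3.

Answer: ppbropptgqpx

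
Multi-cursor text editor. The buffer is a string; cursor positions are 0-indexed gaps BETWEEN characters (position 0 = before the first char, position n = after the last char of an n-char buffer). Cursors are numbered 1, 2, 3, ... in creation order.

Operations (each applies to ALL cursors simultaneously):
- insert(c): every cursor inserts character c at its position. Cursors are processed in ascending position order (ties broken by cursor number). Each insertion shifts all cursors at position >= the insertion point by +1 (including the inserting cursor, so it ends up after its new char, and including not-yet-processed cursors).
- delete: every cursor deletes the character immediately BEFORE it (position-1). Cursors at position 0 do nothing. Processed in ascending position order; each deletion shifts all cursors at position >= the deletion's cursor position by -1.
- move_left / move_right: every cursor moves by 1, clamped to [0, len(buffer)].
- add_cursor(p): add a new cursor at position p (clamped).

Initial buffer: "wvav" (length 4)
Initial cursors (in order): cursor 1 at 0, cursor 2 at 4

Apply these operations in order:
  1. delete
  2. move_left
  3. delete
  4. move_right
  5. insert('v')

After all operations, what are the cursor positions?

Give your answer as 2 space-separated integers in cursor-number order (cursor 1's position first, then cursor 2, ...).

Answer: 2 4

Derivation:
After op 1 (delete): buffer="wva" (len 3), cursors c1@0 c2@3, authorship ...
After op 2 (move_left): buffer="wva" (len 3), cursors c1@0 c2@2, authorship ...
After op 3 (delete): buffer="wa" (len 2), cursors c1@0 c2@1, authorship ..
After op 4 (move_right): buffer="wa" (len 2), cursors c1@1 c2@2, authorship ..
After op 5 (insert('v')): buffer="wvav" (len 4), cursors c1@2 c2@4, authorship .1.2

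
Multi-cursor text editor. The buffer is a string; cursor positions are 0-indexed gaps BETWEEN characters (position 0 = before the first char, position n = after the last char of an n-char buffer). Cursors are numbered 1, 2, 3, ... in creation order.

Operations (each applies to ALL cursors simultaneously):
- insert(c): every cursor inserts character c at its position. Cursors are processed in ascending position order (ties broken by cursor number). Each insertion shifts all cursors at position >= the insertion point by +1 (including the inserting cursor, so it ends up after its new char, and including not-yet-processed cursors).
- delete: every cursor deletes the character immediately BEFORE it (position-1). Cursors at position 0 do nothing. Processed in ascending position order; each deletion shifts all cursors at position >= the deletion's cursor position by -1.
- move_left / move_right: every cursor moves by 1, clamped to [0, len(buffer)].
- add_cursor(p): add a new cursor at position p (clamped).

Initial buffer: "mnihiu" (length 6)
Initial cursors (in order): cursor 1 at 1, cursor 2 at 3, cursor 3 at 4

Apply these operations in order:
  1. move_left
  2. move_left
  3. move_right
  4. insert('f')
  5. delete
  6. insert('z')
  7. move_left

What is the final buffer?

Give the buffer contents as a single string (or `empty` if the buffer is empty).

Answer: mznzizhiu

Derivation:
After op 1 (move_left): buffer="mnihiu" (len 6), cursors c1@0 c2@2 c3@3, authorship ......
After op 2 (move_left): buffer="mnihiu" (len 6), cursors c1@0 c2@1 c3@2, authorship ......
After op 3 (move_right): buffer="mnihiu" (len 6), cursors c1@1 c2@2 c3@3, authorship ......
After op 4 (insert('f')): buffer="mfnfifhiu" (len 9), cursors c1@2 c2@4 c3@6, authorship .1.2.3...
After op 5 (delete): buffer="mnihiu" (len 6), cursors c1@1 c2@2 c3@3, authorship ......
After op 6 (insert('z')): buffer="mznzizhiu" (len 9), cursors c1@2 c2@4 c3@6, authorship .1.2.3...
After op 7 (move_left): buffer="mznzizhiu" (len 9), cursors c1@1 c2@3 c3@5, authorship .1.2.3...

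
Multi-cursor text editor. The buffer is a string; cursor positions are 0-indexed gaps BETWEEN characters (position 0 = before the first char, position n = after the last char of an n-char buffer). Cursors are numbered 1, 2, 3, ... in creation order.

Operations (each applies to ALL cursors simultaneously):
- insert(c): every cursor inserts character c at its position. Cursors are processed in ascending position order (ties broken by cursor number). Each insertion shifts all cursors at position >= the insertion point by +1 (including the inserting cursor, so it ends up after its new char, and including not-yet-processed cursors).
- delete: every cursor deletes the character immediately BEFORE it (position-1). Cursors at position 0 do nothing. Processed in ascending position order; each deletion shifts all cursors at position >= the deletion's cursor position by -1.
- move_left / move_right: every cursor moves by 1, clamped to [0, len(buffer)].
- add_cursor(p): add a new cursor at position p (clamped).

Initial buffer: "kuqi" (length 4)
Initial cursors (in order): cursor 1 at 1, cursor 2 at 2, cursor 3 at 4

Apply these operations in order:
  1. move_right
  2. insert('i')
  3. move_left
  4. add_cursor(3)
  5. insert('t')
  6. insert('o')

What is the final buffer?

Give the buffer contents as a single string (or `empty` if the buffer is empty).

After op 1 (move_right): buffer="kuqi" (len 4), cursors c1@2 c2@3 c3@4, authorship ....
After op 2 (insert('i')): buffer="kuiqiii" (len 7), cursors c1@3 c2@5 c3@7, authorship ..1.2.3
After op 3 (move_left): buffer="kuiqiii" (len 7), cursors c1@2 c2@4 c3@6, authorship ..1.2.3
After op 4 (add_cursor(3)): buffer="kuiqiii" (len 7), cursors c1@2 c4@3 c2@4 c3@6, authorship ..1.2.3
After op 5 (insert('t')): buffer="kutitqtiiti" (len 11), cursors c1@3 c4@5 c2@7 c3@10, authorship ..114.22.33
After op 6 (insert('o')): buffer="kutoitoqtoiitoi" (len 15), cursors c1@4 c4@7 c2@10 c3@14, authorship ..11144.222.333

Answer: kutoitoqtoiitoi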